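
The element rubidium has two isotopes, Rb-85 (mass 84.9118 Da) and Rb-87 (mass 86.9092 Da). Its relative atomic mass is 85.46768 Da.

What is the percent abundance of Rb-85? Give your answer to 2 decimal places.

72.17%

Writing the weighted mean with unknown fraction x of Rb-85:
84.9118·x + 86.9092·(1 − x) = 85.46768
(84.9118 − 86.9092)·x = 85.46768 − 86.9092
x = -1.44152 / -1.9974 = 0.72170 → 72.17% Rb-85, 27.83% Rb-87.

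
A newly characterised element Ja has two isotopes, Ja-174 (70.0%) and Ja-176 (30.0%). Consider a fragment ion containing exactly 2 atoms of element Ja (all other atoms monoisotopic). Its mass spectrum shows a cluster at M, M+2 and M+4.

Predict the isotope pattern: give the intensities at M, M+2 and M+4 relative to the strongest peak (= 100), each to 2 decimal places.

100.00 : 85.71 : 18.37

Each Ja atom is independently Ja-174 (p = 0.700) or Ja-176 (q = 0.300); the cluster is the binomial expansion (p + q)^2.
P(M) = 0.700^2 = 0.490000
P(M+2) = 2 × 0.700^1 × 0.300^1 = 0.420000
P(M+4) = 0.300^2 = 0.090000
The M peak is largest (0.490000); scaling to 100 gives 100.00 : 85.71 : 18.37.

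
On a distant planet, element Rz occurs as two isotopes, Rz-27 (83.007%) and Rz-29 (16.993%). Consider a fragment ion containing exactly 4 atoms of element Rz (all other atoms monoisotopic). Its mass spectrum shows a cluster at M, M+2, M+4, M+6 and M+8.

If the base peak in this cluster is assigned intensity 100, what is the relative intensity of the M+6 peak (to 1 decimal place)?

(0.83007 + 0.16993)^4 gives M 0.4747, M+2 0.3888, M+4 0.1194, M+6 0.0163, M+8 0.0008; the largest is M.
P(M) = C(4,0) × 0.83007^4 × 0.16993^0 = 1 × 0.47474333 × 1.0000 = 0.474743 (base)
P(M+6) = C(4,3) × 0.83007^1 × 0.16993^3 = 4 × 0.83007 × 0.00490693 = 0.016292
Relative intensity = 0.016292 / 0.474743 × 100 = 3.4

3.4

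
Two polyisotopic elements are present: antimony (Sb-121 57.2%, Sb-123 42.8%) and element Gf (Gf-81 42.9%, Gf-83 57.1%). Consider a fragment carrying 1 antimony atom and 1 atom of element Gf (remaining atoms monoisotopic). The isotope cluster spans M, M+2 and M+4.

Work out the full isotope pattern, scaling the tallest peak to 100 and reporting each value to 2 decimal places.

48.09 : 100.00 : 47.90

Antimony pattern (n=1): 0.5720 : 0.4280
Element Gf pattern (n=1): 0.4290 : 0.5710
Convolve the two distributions (both contribute in 2-u steps):
  M: 0.5720×0.4290 = 0.245388
  M+2: 0.5720×0.5710 + 0.4280×0.4290 = 0.510224
  M+4: 0.4280×0.5710 = 0.244388
Scale to base peak (0.510224) = 100: 48.09 : 100.00 : 47.90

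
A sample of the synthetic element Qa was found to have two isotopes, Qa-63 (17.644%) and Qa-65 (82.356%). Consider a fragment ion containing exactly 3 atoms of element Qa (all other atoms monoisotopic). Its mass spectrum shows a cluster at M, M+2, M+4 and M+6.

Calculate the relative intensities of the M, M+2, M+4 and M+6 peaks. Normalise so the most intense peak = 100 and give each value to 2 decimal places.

Each Qa atom is independently Qa-63 (p = 0.17644) or Qa-65 (q = 0.82356); the cluster is the binomial expansion (p + q)^3.
P(M) = 0.17644^3 = 0.005493
P(M+2) = 3 × 0.17644^2 × 0.82356^1 = 0.076915
P(M+4) = 3 × 0.17644^1 × 0.82356^2 = 0.359012
P(M+6) = 0.82356^3 = 0.558580
The M+6 peak is largest (0.558580); scaling to 100 gives 0.98 : 13.77 : 64.27 : 100.00.

0.98 : 13.77 : 64.27 : 100.00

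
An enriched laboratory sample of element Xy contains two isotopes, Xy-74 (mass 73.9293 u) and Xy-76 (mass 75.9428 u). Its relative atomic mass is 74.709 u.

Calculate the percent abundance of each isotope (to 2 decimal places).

Xy-74: 61.28%, Xy-76: 38.72%

Let x be the fractional abundance of Xy-74; then Xy-76 has abundance 1 − x.
73.9293·x + 75.9428·(1 − x) = 74.709
(73.9293 − 75.9428)·x = 74.709 − 75.9428
x = -1.2338 / -2.0135 = 0.61276 → 61.28% Xy-74, 38.72% Xy-76.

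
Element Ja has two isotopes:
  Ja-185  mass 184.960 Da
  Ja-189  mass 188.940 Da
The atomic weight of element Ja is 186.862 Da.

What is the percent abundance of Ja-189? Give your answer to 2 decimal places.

47.79%

With x = fraction of Ja-185 (so Ja-189 is 1 − x):
184.960·x + 188.940·(1 − x) = 186.862
(184.960 − 188.940)·x = 186.862 − 188.940
x = -2.078 / -3.980 = 0.52211 → 52.21% Ja-185, 47.79% Ja-189.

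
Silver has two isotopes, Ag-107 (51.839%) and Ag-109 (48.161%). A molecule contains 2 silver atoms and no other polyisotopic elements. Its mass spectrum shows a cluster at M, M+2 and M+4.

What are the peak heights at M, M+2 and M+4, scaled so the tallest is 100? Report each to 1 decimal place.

Expanding (0.51839 + 0.48161)^2:
P(M) = 0.51839^2 = 0.268728
P(M+2) = 2 × 0.51839^1 × 0.48161^1 = 0.499324
P(M+4) = 0.48161^2 = 0.231948
The M+2 peak is largest (0.499324); scaling to 100 gives 53.8 : 100.0 : 46.5.

53.8 : 100.0 : 46.5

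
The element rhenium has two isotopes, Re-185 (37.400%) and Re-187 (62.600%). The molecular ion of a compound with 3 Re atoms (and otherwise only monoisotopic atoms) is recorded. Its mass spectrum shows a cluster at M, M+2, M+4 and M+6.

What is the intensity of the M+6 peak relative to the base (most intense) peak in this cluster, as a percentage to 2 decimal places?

Binomial terms of (0.37400 + 0.62600)^3: M 0.0523, M+2 0.2627, M+4 0.4397, M+6 0.2453 → M+4 is the base peak.
P(M+4) = C(3,2) × 0.37400^1 × 0.62600^2 = 3 × 0.3740 × 0.391876 = 0.439685 (base)
P(M+6) = C(3,3) × 0.37400^0 × 0.62600^3 = 1 × 1.0000 × 0.24531438 = 0.245314
Relative intensity = 0.245314 / 0.439685 × 100 = 55.79

55.79%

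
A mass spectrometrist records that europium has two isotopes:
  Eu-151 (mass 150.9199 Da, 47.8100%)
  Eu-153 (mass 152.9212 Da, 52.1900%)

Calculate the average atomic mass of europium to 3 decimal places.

Ar = Σ fᵢ·mᵢ = 0.478100 × 150.9199 + 0.521900 × 152.9212
= 72.15480 + 79.80957 = 151.96437 Da

151.964 Da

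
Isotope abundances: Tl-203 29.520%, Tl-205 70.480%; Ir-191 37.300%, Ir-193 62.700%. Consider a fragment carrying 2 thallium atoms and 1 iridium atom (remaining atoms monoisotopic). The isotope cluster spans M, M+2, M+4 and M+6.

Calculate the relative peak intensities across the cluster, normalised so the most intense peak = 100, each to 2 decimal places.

7.28 : 47.03 : 100.00 : 69.80

Thallium pattern (n=2): 0.08714304 : 0.41611392 : 0.49674304
Iridium pattern (n=1): 0.3730 : 0.6270
Convolve the two distributions (both contribute in 2-u steps):
  M: 0.08714304×0.3730 = 0.032504
  M+2: 0.08714304×0.6270 + 0.41611392×0.3730 = 0.209849
  M+4: 0.41611392×0.6270 + 0.49674304×0.3730 = 0.446189
  M+6: 0.49674304×0.6270 = 0.311458
Scale to base peak (0.446189) = 100: 7.28 : 47.03 : 100.00 : 69.80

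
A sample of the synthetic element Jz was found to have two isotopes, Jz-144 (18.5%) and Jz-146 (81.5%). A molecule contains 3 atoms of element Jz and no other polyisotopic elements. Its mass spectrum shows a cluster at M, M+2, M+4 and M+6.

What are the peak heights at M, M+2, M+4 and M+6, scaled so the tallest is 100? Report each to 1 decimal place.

1.2 : 15.5 : 68.1 : 100.0

The 3 Jz atoms are independent, so intensities follow the terms of (0.185 + 0.815)^3.
P(M) = 0.185^3 = 0.006332
P(M+2) = 3 × 0.185^2 × 0.815^1 = 0.083680
P(M+4) = 3 × 0.185^1 × 0.815^2 = 0.368645
P(M+6) = 0.815^3 = 0.541343
The M+6 peak is largest (0.541343); scaling to 100 gives 1.2 : 15.5 : 68.1 : 100.0.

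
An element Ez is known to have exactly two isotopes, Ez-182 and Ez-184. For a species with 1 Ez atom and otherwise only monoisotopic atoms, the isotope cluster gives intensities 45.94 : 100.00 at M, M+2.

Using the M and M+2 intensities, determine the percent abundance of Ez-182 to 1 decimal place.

If p is the fraction of Ez that is Ez-182, then I(M+2)/I(M) = [C(1,1)·p^0·(1−p)] / p^1 = 1·(1−p)/p = 100.00/45.94 = 2.1768
(1−p)/p = 2.1768/1 = 2.1768  ⇒  p = 1/(1 + 2.1768) = 0.3148
Ez-182: 31.5%, Ez-184: 68.5%.

31.5%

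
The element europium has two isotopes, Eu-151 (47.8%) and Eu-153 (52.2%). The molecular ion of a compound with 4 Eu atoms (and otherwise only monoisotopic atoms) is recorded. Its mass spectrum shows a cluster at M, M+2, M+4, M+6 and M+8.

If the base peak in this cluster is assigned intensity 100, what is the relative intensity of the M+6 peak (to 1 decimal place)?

72.8

(0.478 + 0.522)^4 gives M 0.0522, M+2 0.2280, M+4 0.3735, M+6 0.2720, M+8 0.0742; the largest is M+4.
P(M+4) = C(4,2) × 0.478^2 × 0.522^2 = 6 × 0.228484 × 0.272484 = 0.373549 (base)
P(M+6) = C(4,3) × 0.478^1 × 0.522^3 = 4 × 0.4780 × 0.14223665 = 0.271956
Relative intensity = 0.271956 / 0.373549 × 100 = 72.8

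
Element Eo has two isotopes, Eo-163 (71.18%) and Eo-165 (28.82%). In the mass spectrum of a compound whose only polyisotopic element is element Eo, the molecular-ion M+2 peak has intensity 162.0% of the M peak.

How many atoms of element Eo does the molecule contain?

4

For n independent Eo atoms, I(M+2)/I(M) = n · (abundance Eo-165) / (abundance Eo-163) = n · 0.2882/0.7118.
n = 1.620 × 0.7118/0.2882 = 4.00 ≈ 4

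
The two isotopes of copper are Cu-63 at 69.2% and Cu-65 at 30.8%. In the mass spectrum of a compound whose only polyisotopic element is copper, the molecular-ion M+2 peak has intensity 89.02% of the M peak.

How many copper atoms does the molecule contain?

2

The M+2/M ratio from n Cu atoms is n · q/p = n · 0.308/0.692.
n = 0.8902 × 0.692/0.308 = 2.00 ≈ 2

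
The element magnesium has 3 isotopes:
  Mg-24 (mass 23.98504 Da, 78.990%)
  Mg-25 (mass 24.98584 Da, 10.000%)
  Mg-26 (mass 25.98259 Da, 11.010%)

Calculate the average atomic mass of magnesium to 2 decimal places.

The abundance-weighted mean is 0.78990 × 23.98504 + 0.10000 × 24.98584 + 0.11010 × 25.98259
= 18.945783 + 2.498584 + 2.860683 = 24.305050 Da

24.31 Da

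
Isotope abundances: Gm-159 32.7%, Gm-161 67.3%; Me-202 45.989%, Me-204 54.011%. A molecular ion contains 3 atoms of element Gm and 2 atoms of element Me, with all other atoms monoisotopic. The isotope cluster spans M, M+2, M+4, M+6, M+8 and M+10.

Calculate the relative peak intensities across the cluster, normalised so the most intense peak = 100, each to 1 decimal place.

2.1 : 18.1 : 60.7 : 100.0 : 80.7 : 25.5

Element Gm pattern (n=3): 0.03496578 : 0.21588965 : 0.44432335 : 0.30482122
Element Me pattern (n=2): 0.21149881 : 0.49678238 : 0.29171881
Convolve the two distributions (both contribute in 2-u steps):
  M: 0.03496578×0.21149881 = 0.007395
  M+2: 0.03496578×0.49678238 + 0.21588965×0.21149881 = 0.063031
  M+4: 0.03496578×0.29171881 + 0.21588965×0.49678238 + 0.44432335×0.21149881 = 0.211424
  M+6: 0.21588965×0.29171881 + 0.44432335×0.49678238 + 0.30482122×0.21149881 = 0.348180
  M+8: 0.44432335×0.29171881 + 0.30482122×0.49678238 = 0.281047
  M+10: 0.30482122×0.29171881 = 0.088922
Scale to base peak (0.348180) = 100: 2.1 : 18.1 : 60.7 : 100.0 : 80.7 : 25.5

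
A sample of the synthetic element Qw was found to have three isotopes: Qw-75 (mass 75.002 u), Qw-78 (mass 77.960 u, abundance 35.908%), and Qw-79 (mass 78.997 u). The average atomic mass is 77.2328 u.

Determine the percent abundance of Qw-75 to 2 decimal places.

Let x and y be the fractions of Qw-75 and Qw-79. Then x + y = 1 − 0.35908 = 0.64092 and 75.002x + 78.997y = 77.2328 − 0.35908×77.960 = 49.2389232.
Substituting: 75.002x + 78.997(0.64092 − x) = 49.2389232
(75.002 − 78.997)x = -1.39183404  ⇒  x = 0.34839, y = 0.29253
Qw-75: 34.84%, Qw-79: 29.25%.

34.84%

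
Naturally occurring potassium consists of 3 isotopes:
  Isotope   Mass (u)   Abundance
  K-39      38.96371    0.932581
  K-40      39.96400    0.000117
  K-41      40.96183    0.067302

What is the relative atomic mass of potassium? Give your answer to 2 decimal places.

Weight each isotope mass by its fractional abundance: 0.932581 × 38.96371 + 0.000117 × 39.96400 + 0.067302 × 40.96183
= 36.336816 + 0.004676 + 2.756813 = 39.098305 u

39.10 u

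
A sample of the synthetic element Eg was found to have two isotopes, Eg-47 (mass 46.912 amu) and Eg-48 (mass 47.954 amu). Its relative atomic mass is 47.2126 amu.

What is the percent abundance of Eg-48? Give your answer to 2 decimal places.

28.85%

Let x be the fractional abundance of Eg-47; then Eg-48 has abundance 1 − x.
46.912·x + 47.954·(1 − x) = 47.2126
(46.912 − 47.954)·x = 47.2126 − 47.954
x = -0.7414 / -1.042 = 0.71152 → 71.15% Eg-47, 28.85% Eg-48.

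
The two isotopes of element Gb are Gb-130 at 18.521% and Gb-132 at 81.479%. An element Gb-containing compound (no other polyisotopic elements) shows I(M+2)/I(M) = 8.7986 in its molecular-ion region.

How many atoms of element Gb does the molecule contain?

2

For n independent Gb atoms, I(M+2)/I(M) = n · (abundance Gb-132) / (abundance Gb-130) = n · 0.81479/0.18521.
n = 8.7986 × 0.18521/0.81479 = 2.00 ≈ 2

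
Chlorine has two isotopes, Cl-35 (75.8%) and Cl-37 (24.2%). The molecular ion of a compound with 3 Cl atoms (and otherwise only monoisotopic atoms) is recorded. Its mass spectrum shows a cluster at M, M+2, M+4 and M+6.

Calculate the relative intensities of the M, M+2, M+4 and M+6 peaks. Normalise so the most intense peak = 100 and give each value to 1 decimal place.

The 3 Cl atoms are independent, so intensities follow the terms of (0.758 + 0.242)^3.
P(M) = 0.758^3 = 0.435520
P(M+2) = 3 × 0.758^2 × 0.242^1 = 0.417133
P(M+4) = 3 × 0.758^1 × 0.242^2 = 0.133175
P(M+6) = 0.242^3 = 0.014172
The M peak is largest (0.435520); scaling to 100 gives 100.0 : 95.8 : 30.6 : 3.3.

100.0 : 95.8 : 30.6 : 3.3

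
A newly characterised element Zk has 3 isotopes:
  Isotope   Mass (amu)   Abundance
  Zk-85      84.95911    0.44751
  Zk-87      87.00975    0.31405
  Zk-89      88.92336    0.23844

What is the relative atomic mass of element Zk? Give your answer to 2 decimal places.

Average mass = Σ (abundance × isotope mass) = 0.44751 × 84.95911 + 0.31405 × 87.00975 + 0.23844 × 88.92336
= 38.020051 + 27.325412 + 21.202886 = 86.548349 amu

86.55 amu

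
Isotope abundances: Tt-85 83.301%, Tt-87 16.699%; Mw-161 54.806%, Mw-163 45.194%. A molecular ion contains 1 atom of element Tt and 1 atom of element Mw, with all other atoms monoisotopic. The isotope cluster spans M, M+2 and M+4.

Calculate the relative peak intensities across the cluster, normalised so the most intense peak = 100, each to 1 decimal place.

Element Tt pattern (n=1): 0.83301 : 0.16699
Element Mw pattern (n=1): 0.54806 : 0.45194
Convolve the two distributions (both contribute in 2-u steps):
  M: 0.83301×0.54806 = 0.456539
  M+2: 0.83301×0.45194 + 0.16699×0.54806 = 0.467991
  M+4: 0.16699×0.45194 = 0.075469
Scale to base peak (0.467991) = 100: 97.6 : 100.0 : 16.1

97.6 : 100.0 : 16.1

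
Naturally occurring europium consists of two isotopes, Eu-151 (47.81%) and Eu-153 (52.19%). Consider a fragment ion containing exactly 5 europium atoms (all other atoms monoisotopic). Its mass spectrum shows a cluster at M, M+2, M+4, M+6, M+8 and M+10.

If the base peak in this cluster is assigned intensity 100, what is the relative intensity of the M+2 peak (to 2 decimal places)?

41.96

Binomial terms of (0.4781 + 0.5219)^5: M 0.0250, M+2 0.1363, M+4 0.2977, M+6 0.3249, M+8 0.1774, M+10 0.0387 → M+6 is the base peak.
P(M+6) = C(5,3) × 0.4781^2 × 0.5219^3 = 10 × 0.22857961 × 0.14215492 = 0.324937 (base)
P(M+2) = C(5,1) × 0.4781^4 × 0.5219^1 = 5 × 0.05224864 × 0.5219 = 0.136343
Relative intensity = 0.136343 / 0.324937 × 100 = 41.96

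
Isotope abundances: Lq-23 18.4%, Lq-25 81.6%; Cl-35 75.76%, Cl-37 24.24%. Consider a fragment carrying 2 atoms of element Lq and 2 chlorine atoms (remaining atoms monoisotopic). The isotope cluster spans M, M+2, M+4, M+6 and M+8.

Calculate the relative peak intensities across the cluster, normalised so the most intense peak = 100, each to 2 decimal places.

Element Lq pattern (n=2): 0.033856 : 0.300288 : 0.665856
Chlorine pattern (n=2): 0.57395776 : 0.36728448 : 0.05875776
Convolve the two distributions (both contribute in 2-u steps):
  M: 0.033856×0.57395776 = 0.019432
  M+2: 0.033856×0.36728448 + 0.300288×0.57395776 = 0.184787
  M+4: 0.033856×0.05875776 + 0.300288×0.36728448 + 0.665856×0.57395776 = 0.494454
  M+6: 0.300288×0.05875776 + 0.665856×0.36728448 = 0.262203
  M+8: 0.665856×0.05875776 = 0.039124
Scale to base peak (0.494454) = 100: 3.93 : 37.37 : 100.00 : 53.03 : 7.91

3.93 : 37.37 : 100.00 : 53.03 : 7.91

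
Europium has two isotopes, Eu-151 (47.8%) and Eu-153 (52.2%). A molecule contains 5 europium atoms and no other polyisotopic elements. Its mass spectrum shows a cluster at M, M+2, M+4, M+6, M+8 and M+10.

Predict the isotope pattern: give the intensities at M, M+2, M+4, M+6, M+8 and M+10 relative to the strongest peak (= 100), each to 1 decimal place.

7.7 : 41.9 : 91.6 : 100.0 : 54.6 : 11.9

Each Eu atom is independently Eu-151 (p = 0.478) or Eu-153 (q = 0.522); the cluster is the binomial expansion (p + q)^5.
P(M) = 0.478^5 = 0.024954
P(M+2) = 5 × 0.478^4 × 0.522^1 = 0.136255
P(M+4) = 10 × 0.478^3 × 0.522^2 = 0.297594
P(M+6) = 10 × 0.478^2 × 0.522^3 = 0.324988
P(M+8) = 5 × 0.478^1 × 0.522^4 = 0.177452
P(M+10) = 0.522^5 = 0.038757
The M+6 peak is largest (0.324988); scaling to 100 gives 7.7 : 41.9 : 91.6 : 100.0 : 54.6 : 11.9.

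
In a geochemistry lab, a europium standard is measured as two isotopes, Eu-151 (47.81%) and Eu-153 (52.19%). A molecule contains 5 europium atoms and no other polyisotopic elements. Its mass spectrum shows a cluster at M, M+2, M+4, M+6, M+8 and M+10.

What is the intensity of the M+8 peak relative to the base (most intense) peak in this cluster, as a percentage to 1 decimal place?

54.6%

Binomial terms of (0.4781 + 0.5219)^5: M 0.0250, M+2 0.1363, M+4 0.2977, M+6 0.3249, M+8 0.1774, M+10 0.0387 → M+6 is the base peak.
P(M+6) = C(5,3) × 0.4781^2 × 0.5219^3 = 10 × 0.22857961 × 0.14215492 = 0.324937 (base)
P(M+8) = C(5,4) × 0.4781^1 × 0.5219^4 = 5 × 0.4781 × 0.07419065 = 0.177353
Relative intensity = 0.177353 / 0.324937 × 100 = 54.6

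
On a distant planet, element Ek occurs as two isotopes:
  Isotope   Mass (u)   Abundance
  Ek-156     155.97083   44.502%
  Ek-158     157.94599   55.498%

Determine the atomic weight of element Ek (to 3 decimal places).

Weight each isotope mass by its fractional abundance: 0.44502 × 155.97083 + 0.55498 × 157.94599
= 69.410139 + 87.656866 = 157.067005 u

157.067 u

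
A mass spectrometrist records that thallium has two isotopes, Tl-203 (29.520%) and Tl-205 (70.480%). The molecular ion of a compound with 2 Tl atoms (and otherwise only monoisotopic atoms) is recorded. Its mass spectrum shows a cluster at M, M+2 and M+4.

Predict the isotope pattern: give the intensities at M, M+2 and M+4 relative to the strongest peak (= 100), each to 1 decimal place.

17.5 : 83.8 : 100.0

The 2 Tl atoms are independent, so intensities follow the terms of (0.29520 + 0.70480)^2.
P(M) = 0.29520^2 = 0.087143
P(M+2) = 2 × 0.29520^1 × 0.70480^1 = 0.416114
P(M+4) = 0.70480^2 = 0.496743
The M+4 peak is largest (0.496743); scaling to 100 gives 17.5 : 83.8 : 100.0.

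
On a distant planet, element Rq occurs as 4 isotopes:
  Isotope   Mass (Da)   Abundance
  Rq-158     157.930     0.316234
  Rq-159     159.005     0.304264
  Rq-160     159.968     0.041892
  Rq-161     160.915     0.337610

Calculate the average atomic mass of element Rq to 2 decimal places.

The abundance-weighted mean is 0.316234 × 157.930 + 0.304264 × 159.005 + 0.041892 × 159.968 + 0.337610 × 160.915
= 49.9428 + 48.3795 + 6.7014 + 54.3265 = 159.3502 Da

159.35 Da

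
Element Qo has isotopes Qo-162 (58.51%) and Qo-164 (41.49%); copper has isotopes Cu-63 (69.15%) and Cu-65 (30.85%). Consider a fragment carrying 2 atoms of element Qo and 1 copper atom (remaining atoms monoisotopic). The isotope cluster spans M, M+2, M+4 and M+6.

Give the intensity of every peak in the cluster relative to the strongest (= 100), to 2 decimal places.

Element Qo pattern (n=2): 0.34234201 : 0.48551598 : 0.17214201
Copper pattern (n=1): 0.6915 : 0.3085
Convolve the two distributions (both contribute in 2-u steps):
  M: 0.34234201×0.6915 = 0.236729
  M+2: 0.34234201×0.3085 + 0.48551598×0.6915 = 0.441347
  M+4: 0.48551598×0.3085 + 0.17214201×0.6915 = 0.268818
  M+6: 0.17214201×0.3085 = 0.053106
Scale to base peak (0.441347) = 100: 53.64 : 100.00 : 60.91 : 12.03

53.64 : 100.00 : 60.91 : 12.03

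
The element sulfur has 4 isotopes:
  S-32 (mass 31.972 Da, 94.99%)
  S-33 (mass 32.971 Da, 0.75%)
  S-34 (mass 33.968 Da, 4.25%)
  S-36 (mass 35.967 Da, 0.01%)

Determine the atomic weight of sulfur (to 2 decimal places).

32.06 Da

Average mass = Σ (abundance × isotope mass) = 0.9499 × 31.972 + 0.0075 × 32.971 + 0.0425 × 33.968 + 0.0001 × 35.967
= 30.3702 + 0.2473 + 1.4436 + 0.0036 = 32.0647 Da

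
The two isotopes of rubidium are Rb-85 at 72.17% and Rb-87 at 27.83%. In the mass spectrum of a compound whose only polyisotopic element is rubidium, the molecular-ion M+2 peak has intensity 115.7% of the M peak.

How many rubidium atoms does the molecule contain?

3

For n independent Rb atoms, I(M+2)/I(M) = n · (abundance Rb-87) / (abundance Rb-85) = n · 0.2783/0.7217.
n = 1.157 × 0.7217/0.2783 = 3.00 ≈ 3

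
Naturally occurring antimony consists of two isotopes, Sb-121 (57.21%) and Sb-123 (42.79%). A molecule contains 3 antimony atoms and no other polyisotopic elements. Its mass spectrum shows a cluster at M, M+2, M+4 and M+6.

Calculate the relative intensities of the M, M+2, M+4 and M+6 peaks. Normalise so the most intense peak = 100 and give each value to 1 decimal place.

Expanding (0.5721 + 0.4279)^3:
P(M) = 0.5721^3 = 0.187247
P(M+2) = 3 × 0.5721^2 × 0.4279^1 = 0.420153
P(M+4) = 3 × 0.5721^1 × 0.4279^2 = 0.314252
P(M+6) = 0.4279^3 = 0.078348
The M+2 peak is largest (0.420153); scaling to 100 gives 44.6 : 100.0 : 74.8 : 18.6.

44.6 : 100.0 : 74.8 : 18.6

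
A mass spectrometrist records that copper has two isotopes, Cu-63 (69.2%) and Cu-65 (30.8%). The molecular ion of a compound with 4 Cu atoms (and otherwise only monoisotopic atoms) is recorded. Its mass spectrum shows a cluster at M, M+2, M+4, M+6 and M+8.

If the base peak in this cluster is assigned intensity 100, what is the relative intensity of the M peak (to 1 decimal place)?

Term probabilities: M 0.2293, M+2 0.4083, M+4 0.2726, M+6 0.0809, M+8 0.0090. Base peak = M+2.
P(M+2) = C(4,1) × 0.692^3 × 0.308^1 = 4 × 0.33137389 × 0.3080 = 0.408253 (base)
P(M) = C(4,0) × 0.692^4 × 0.308^0 = 1 × 0.22931073 × 1.0000 = 0.229311
Relative intensity = 0.229311 / 0.408253 × 100 = 56.2

56.2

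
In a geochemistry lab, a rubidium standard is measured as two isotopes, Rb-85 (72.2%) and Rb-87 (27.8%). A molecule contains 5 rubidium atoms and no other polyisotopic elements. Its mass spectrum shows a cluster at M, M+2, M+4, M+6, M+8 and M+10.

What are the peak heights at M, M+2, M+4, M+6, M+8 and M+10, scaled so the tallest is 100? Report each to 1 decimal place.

51.9 : 100.0 : 77.0 : 29.7 : 5.7 : 0.4

The 5 Rb atoms are independent, so intensities follow the terms of (0.722 + 0.278)^5.
P(M) = 0.722^5 = 0.196194
P(M+2) = 5 × 0.722^4 × 0.278^1 = 0.377714
P(M+4) = 10 × 0.722^3 × 0.278^2 = 0.290872
P(M+6) = 10 × 0.722^2 × 0.278^3 = 0.111998
P(M+8) = 5 × 0.722^1 × 0.278^4 = 0.021562
P(M+10) = 0.278^5 = 0.001660
The M+2 peak is largest (0.377714); scaling to 100 gives 51.9 : 100.0 : 77.0 : 29.7 : 5.7 : 0.4.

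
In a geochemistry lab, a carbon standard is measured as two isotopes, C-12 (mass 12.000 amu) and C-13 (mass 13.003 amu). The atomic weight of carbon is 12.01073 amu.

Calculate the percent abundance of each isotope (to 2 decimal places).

C-12: 98.93%, C-13: 1.07%

Writing the weighted mean with unknown fraction x of C-12:
12.000·x + 13.003·(1 − x) = 12.01073
(12.000 − 13.003)·x = 12.01073 − 13.003
x = -0.99227 / -1.003 = 0.98930 → 98.93% C-12, 1.07% C-13.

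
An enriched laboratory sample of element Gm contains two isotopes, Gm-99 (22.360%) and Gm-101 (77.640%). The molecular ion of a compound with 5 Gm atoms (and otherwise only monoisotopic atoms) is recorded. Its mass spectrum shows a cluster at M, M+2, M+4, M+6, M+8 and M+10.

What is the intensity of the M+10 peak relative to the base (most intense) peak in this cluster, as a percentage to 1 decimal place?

69.4%

Binomial terms of (0.22360 + 0.77640)^5: M 0.0006, M+2 0.0097, M+4 0.0674, M+6 0.2340, M+8 0.4062, M+10 0.2821 → M+8 is the base peak.
P(M+8) = C(5,4) × 0.22360^1 × 0.77640^4 = 5 × 0.2236 × 0.36336417 = 0.406241 (base)
P(M+10) = C(5,5) × 0.22360^0 × 0.77640^5 = 1 × 1.0000 × 0.28211595 = 0.282116
Relative intensity = 0.282116 / 0.406241 × 100 = 69.4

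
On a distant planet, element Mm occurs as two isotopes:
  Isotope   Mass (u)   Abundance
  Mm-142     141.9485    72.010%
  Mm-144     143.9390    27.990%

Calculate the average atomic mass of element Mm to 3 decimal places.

142.506 u

Average mass = Σ (abundance × isotope mass) = 0.72010 × 141.9485 + 0.27990 × 143.9390
= 102.21711 + 40.28853 = 142.50564 u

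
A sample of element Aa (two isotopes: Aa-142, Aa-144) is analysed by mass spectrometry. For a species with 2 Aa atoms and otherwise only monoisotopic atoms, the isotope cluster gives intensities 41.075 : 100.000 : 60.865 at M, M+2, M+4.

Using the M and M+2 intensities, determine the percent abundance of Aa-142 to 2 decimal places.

Let p = fractional abundance of Aa-142. I(M+2)/I(M) = [C(2,1)·p^1·(1−p)] / p^2 = 2·(1−p)/p = 100.000/41.075 = 2.4346
(1−p)/p = 2.4346/2 = 1.2173  ⇒  p = 1/(1 + 1.2173) = 0.4510
Aa-142: 45.10%, Aa-144: 54.90%.

45.10%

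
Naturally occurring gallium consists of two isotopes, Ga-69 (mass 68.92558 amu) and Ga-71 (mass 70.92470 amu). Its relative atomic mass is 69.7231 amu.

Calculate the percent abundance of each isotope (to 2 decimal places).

Writing the weighted mean with unknown fraction x of Ga-69:
68.92558·x + 70.92470·(1 − x) = 69.7231
(68.92558 − 70.92470)·x = 69.7231 − 70.92470
x = -1.20160 / -1.99912 = 0.60106 → 60.11% Ga-69, 39.89% Ga-71.

Ga-69: 60.11%, Ga-71: 39.89%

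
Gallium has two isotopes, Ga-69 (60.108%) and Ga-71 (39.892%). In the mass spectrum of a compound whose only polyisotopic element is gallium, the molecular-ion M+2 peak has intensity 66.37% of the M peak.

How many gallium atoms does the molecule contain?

With n Ga atoms, P(M+2)/P(M) = C(n,1)·p^(n−1)q / p^n = n·q/p = n · 0.39892/0.60108.
n = 0.6637 × 0.60108/0.39892 = 1.00 ≈ 1

1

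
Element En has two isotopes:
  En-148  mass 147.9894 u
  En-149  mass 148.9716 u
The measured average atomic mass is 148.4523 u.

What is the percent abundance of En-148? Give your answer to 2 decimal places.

With x = fraction of En-148 (so En-149 is 1 − x):
147.9894·x + 148.9716·(1 − x) = 148.4523
(147.9894 − 148.9716)·x = 148.4523 − 148.9716
x = -0.5193 / -0.9822 = 0.52871 → 52.87% En-148, 47.13% En-149.

52.87%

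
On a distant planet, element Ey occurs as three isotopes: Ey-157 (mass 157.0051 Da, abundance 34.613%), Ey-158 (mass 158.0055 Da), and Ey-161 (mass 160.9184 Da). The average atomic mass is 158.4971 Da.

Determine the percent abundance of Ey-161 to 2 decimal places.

The remaining 65.387% is split between Ey-158 (fraction x) and Ey-161 (fraction 0.65387 − x).
Substituting: 158.0055x + 160.9184(0.65387 − x) = 104.152924737
(158.0055 − 160.9184)x = -1.066789471  ⇒  x = 0.36623, y = 0.28764
Ey-158: 36.62%, Ey-161: 28.76%.

28.76%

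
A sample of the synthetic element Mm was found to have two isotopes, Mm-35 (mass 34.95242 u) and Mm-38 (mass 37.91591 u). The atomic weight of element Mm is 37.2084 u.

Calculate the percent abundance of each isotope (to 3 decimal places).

Writing the weighted mean with unknown fraction x of Mm-35:
34.95242·x + 37.91591·(1 − x) = 37.2084
(34.95242 − 37.91591)·x = 37.2084 − 37.91591
x = -0.70751 / -2.96349 = 0.23874 → 23.874% Mm-35, 76.126% Mm-38.

Mm-35: 23.874%, Mm-38: 76.126%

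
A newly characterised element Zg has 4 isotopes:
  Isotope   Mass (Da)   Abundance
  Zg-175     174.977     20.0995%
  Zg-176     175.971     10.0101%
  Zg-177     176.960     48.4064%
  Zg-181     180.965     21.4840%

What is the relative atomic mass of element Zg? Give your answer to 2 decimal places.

177.32 Da

Average mass = Σ (abundance × isotope mass) = 0.200995 × 174.977 + 0.100101 × 175.971 + 0.484064 × 176.960 + 0.214840 × 180.965
= 35.1695 + 17.6149 + 85.6600 + 38.8785 = 177.3229 Da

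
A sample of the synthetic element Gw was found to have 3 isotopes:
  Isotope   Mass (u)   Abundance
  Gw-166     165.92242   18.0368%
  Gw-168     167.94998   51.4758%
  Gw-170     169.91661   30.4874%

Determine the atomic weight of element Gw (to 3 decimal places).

168.184 u

The abundance-weighted mean is 0.180368 × 165.92242 + 0.514758 × 167.94998 + 0.304874 × 169.91661
= 29.927095 + 86.453596 + 51.803157 = 168.183848 u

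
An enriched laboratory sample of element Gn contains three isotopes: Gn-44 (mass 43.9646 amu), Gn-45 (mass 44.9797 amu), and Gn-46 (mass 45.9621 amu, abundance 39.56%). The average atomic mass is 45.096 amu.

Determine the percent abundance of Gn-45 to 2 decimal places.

33.61%

The remaining 60.44% is split between Gn-44 (fraction x) and Gn-45 (fraction 0.6044 − x).
Substituting: 43.9646x + 44.9797(0.6044 − x) = 26.91339324
(43.9646 − 44.9797)x = -0.27233744  ⇒  x = 0.26829, y = 0.33611
Gn-44: 26.83%, Gn-45: 33.61%.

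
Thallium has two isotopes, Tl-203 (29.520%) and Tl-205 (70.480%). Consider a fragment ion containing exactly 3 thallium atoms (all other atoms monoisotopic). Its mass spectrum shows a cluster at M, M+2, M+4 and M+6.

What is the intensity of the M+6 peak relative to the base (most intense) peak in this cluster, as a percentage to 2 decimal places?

Term probabilities: M 0.0257, M+2 0.1843, M+4 0.4399, M+6 0.3501. Base peak = M+4.
P(M+4) = C(3,2) × 0.29520^1 × 0.70480^2 = 3 × 0.2952 × 0.49674304 = 0.439916 (base)
P(M+6) = C(3,3) × 0.29520^0 × 0.70480^3 = 1 × 1.0000 × 0.35010449 = 0.350104
Relative intensity = 0.350104 / 0.439916 × 100 = 79.58

79.58%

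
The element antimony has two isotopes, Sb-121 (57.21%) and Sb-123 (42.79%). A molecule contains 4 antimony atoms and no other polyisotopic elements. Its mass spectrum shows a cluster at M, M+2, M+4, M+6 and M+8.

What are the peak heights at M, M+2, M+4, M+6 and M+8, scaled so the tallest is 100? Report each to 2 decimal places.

Expanding (0.5721 + 0.4279)^4:
P(M) = 0.5721^4 = 0.107124
P(M+2) = 4 × 0.5721^3 × 0.4279^1 = 0.320493
P(M+4) = 6 × 0.5721^2 × 0.4279^2 = 0.359567
P(M+6) = 4 × 0.5721^1 × 0.4279^3 = 0.179291
P(M+8) = 0.4279^4 = 0.033525
The M+4 peak is largest (0.359567); scaling to 100 gives 29.79 : 89.13 : 100.00 : 49.86 : 9.32.

29.79 : 89.13 : 100.00 : 49.86 : 9.32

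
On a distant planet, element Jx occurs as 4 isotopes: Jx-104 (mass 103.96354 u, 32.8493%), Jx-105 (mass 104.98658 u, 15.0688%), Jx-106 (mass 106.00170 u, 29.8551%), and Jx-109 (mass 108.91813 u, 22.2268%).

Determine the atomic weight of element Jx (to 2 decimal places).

105.83 u

Average mass = Σ (abundance × isotope mass) = 0.328493 × 103.96354 + 0.150688 × 104.98658 + 0.298551 × 106.00170 + 0.222268 × 108.91813
= 34.151295 + 15.820218 + 31.646914 + 24.209015 = 105.827442 u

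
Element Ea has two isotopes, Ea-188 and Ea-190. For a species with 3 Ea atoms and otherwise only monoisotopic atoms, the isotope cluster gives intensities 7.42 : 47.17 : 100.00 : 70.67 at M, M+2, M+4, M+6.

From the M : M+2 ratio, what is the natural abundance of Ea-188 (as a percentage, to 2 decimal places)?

Let p = fractional abundance of Ea-188. I(M+2)/I(M) = [C(3,1)·p^2·(1−p)] / p^3 = 3·(1−p)/p = 47.17/7.42 = 6.3571
(1−p)/p = 6.3571/3 = 2.1190  ⇒  p = 1/(1 + 2.1190) = 0.3206
Ea-188: 32.06%, Ea-190: 67.94%.

32.06%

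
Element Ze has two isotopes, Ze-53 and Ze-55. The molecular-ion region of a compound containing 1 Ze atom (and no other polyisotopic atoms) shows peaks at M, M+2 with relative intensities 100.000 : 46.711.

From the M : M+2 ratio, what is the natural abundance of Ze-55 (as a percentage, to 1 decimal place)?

If p is the fraction of Ze that is Ze-53, then I(M+2)/I(M) = [C(1,1)·p^0·(1−p)] / p^1 = 1·(1−p)/p = 46.711/100.000 = 0.4671
(1−p)/p = 0.4671/1 = 0.4671  ⇒  p = 1/(1 + 0.4671) = 0.6816
Ze-53: 68.2%, Ze-55: 31.8%.

31.8%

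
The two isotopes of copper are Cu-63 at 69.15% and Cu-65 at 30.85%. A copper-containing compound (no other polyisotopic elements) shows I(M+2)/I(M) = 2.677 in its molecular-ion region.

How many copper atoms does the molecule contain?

With n Cu atoms, P(M+2)/P(M) = C(n,1)·p^(n−1)q / p^n = n·q/p = n · 0.3085/0.6915.
n = 2.677 × 0.6915/0.3085 = 6.00 ≈ 6

6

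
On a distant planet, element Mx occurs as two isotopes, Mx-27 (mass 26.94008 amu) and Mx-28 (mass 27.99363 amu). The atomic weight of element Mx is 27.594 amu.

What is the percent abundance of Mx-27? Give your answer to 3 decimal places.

Writing the weighted mean with unknown fraction x of Mx-27:
26.94008·x + 27.99363·(1 − x) = 27.594
(26.94008 − 27.99363)·x = 27.594 − 27.99363
x = -0.39963 / -1.05355 = 0.37932 → 37.932% Mx-27, 62.068% Mx-28.

37.932%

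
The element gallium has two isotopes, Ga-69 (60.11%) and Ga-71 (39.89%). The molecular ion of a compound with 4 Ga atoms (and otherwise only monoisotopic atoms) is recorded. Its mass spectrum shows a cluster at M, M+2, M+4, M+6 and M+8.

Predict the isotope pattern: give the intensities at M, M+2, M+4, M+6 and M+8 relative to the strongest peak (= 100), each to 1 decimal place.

37.7 : 100.0 : 99.5 : 44.0 : 7.3

Expanding (0.6011 + 0.3989)^4:
P(M) = 0.6011^4 = 0.130553
P(M+2) = 4 × 0.6011^3 × 0.3989^1 = 0.346549
P(M+4) = 6 × 0.6011^2 × 0.3989^2 = 0.344963
P(M+6) = 4 × 0.6011^1 × 0.3989^3 = 0.152616
P(M+8) = 0.3989^4 = 0.025320
The M+2 peak is largest (0.346549); scaling to 100 gives 37.7 : 100.0 : 99.5 : 44.0 : 7.3.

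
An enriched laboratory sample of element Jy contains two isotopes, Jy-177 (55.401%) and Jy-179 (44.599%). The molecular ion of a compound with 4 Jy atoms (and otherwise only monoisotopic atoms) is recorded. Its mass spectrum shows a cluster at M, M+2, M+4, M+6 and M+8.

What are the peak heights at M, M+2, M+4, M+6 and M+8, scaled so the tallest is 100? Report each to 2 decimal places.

Each Jy atom is independently Jy-177 (p = 0.55401) or Jy-179 (q = 0.44599); the cluster is the binomial expansion (p + q)^4.
P(M) = 0.55401^4 = 0.094204
P(M+2) = 4 × 0.55401^3 × 0.44599^1 = 0.303346
P(M+4) = 6 × 0.55401^2 × 0.44599^2 = 0.366300
P(M+6) = 4 × 0.55401^1 × 0.44599^3 = 0.196586
P(M+8) = 0.44599^4 = 0.039564
The M+4 peak is largest (0.366300); scaling to 100 gives 25.72 : 82.81 : 100.00 : 53.67 : 10.80.

25.72 : 82.81 : 100.00 : 53.67 : 10.80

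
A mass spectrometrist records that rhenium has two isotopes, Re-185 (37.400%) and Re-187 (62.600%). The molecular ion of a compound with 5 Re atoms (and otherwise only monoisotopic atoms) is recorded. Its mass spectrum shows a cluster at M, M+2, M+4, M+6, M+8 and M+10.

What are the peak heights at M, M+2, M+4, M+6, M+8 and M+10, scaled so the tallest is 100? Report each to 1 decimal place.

The 5 Re atoms are independent, so intensities follow the terms of (0.37400 + 0.62600)^5.
P(M) = 0.37400^5 = 0.007317
P(M+2) = 5 × 0.37400^4 × 0.62600^1 = 0.061239
P(M+4) = 10 × 0.37400^3 × 0.62600^2 = 0.205005
P(M+6) = 10 × 0.37400^2 × 0.62600^3 = 0.343136
P(M+8) = 5 × 0.37400^1 × 0.62600^4 = 0.287170
P(M+10) = 0.62600^5 = 0.096133
The M+6 peak is largest (0.343136); scaling to 100 gives 2.1 : 17.8 : 59.7 : 100.0 : 83.7 : 28.0.

2.1 : 17.8 : 59.7 : 100.0 : 83.7 : 28.0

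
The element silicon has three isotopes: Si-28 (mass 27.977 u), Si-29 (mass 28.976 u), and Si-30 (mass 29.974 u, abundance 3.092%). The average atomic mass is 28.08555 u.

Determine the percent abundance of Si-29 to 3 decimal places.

4.685%

Let x and y be the fractions of Si-28 and Si-29. Then x + y = 1 − 0.03092 = 0.96908 and 27.977x + 28.976y = 28.08555 − 0.03092×29.974 = 27.15875392.
Substituting: 27.977x + 28.976(0.96908 − x) = 27.15875392
(27.977 − 28.976)x = -0.92130816  ⇒  x = 0.92223, y = 0.04685
Si-28: 92.223%, Si-29: 4.685%.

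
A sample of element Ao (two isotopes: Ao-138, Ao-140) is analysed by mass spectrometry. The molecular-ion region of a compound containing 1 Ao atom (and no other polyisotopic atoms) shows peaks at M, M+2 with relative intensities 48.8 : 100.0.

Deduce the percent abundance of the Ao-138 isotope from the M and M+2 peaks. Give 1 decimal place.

32.8%

If p is the fraction of Ao that is Ao-138, then I(M+2)/I(M) = [C(1,1)·p^0·(1−p)] / p^1 = 1·(1−p)/p = 100.0/48.8 = 2.0492
(1−p)/p = 2.0492/1 = 2.0492  ⇒  p = 1/(1 + 2.0492) = 0.3280
Ao-138: 32.8%, Ao-140: 67.2%.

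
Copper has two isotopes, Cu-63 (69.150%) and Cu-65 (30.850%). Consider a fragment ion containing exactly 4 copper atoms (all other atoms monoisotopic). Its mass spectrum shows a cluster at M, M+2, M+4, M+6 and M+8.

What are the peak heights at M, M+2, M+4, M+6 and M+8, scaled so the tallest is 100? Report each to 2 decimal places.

Each Cu atom is independently Cu-63 (p = 0.69150) or Cu-65 (q = 0.30850); the cluster is the binomial expansion (p + q)^4.
P(M) = 0.69150^4 = 0.228649
P(M+2) = 4 × 0.69150^3 × 0.30850^1 = 0.408030
P(M+4) = 6 × 0.69150^2 × 0.30850^2 = 0.273052
P(M+6) = 4 × 0.69150^1 × 0.30850^3 = 0.081212
P(M+8) = 0.30850^4 = 0.009058
The M+2 peak is largest (0.408030); scaling to 100 gives 56.04 : 100.00 : 66.92 : 19.90 : 2.22.

56.04 : 100.00 : 66.92 : 19.90 : 2.22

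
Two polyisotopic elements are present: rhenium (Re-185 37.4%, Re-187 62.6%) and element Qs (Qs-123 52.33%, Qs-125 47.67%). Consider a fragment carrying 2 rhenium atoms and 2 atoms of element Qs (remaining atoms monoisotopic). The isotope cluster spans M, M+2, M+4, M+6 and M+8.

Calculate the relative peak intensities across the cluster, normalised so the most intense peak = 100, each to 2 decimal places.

10.28 : 53.13 : 100.00 : 81.01 : 23.89

Rhenium pattern (n=2): 0.139876 : 0.468248 : 0.391876
Element Qs pattern (n=2): 0.27384289 : 0.49891422 : 0.22724289
Convolve the two distributions (both contribute in 2-u steps):
  M: 0.139876×0.27384289 = 0.038304
  M+2: 0.139876×0.49891422 + 0.468248×0.27384289 = 0.198013
  M+4: 0.139876×0.22724289 + 0.468248×0.49891422 + 0.391876×0.27384289 = 0.372714
  M+6: 0.468248×0.22724289 + 0.391876×0.49891422 = 0.301919
  M+8: 0.391876×0.22724289 = 0.089051
Scale to base peak (0.372714) = 100: 10.28 : 53.13 : 100.00 : 81.01 : 23.89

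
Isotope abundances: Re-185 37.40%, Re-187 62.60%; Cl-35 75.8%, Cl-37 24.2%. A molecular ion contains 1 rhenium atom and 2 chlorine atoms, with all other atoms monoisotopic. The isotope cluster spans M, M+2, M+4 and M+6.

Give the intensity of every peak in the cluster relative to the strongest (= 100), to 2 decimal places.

Rhenium pattern (n=1): 0.3740 : 0.6260
Chlorine pattern (n=2): 0.574564 : 0.366872 : 0.058564
Convolve the two distributions (both contribute in 2-u steps):
  M: 0.3740×0.574564 = 0.214887
  M+2: 0.3740×0.366872 + 0.6260×0.574564 = 0.496887
  M+4: 0.3740×0.058564 + 0.6260×0.366872 = 0.251565
  M+6: 0.6260×0.058564 = 0.036661
Scale to base peak (0.496887) = 100: 43.25 : 100.00 : 50.63 : 7.38

43.25 : 100.00 : 50.63 : 7.38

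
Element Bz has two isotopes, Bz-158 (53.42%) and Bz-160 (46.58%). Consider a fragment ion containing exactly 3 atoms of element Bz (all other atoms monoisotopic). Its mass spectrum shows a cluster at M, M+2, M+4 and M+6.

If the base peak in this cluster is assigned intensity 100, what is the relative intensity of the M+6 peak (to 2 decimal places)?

(0.5342 + 0.4658)^3 gives M 0.1524, M+2 0.3988, M+4 0.3477, M+6 0.1011; the largest is M+2.
P(M+2) = C(3,1) × 0.5342^2 × 0.4658^1 = 3 × 0.28536964 × 0.4658 = 0.398776 (base)
P(M+6) = C(3,3) × 0.5342^0 × 0.4658^3 = 1 × 1.0000 × 0.10106446 = 0.101064
Relative intensity = 0.101064 / 0.398776 × 100 = 25.34

25.34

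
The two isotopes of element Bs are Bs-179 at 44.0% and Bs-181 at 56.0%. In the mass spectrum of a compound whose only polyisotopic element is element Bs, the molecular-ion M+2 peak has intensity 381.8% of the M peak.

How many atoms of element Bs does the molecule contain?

The M+2/M ratio from n Bs atoms is n · q/p = n · 0.560/0.440.
n = 3.818 × 0.440/0.560 = 3.00 ≈ 3

3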